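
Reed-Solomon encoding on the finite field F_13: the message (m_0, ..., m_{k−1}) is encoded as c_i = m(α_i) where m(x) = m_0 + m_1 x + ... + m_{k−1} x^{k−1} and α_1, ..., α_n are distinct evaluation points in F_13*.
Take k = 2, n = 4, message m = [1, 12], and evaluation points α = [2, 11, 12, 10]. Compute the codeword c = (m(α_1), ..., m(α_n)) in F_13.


c = [12, 3, 2, 4]

Message polynomial: m(x) = 1 + 12·x (mod 13).
For each evaluation point α_i, compute m(α_i) mod 13:
  α_1 = 2: Horner steps 12 → 12, so m(2) = 12.
  α_2 = 11: Horner steps 12 → 3, so m(11) = 3.
  α_3 = 12: Horner steps 12 → 2, so m(12) = 2.
  α_4 = 10: Horner steps 12 → 4, so m(10) = 4.
Codeword c = [12, 3, 2, 4] ∈ F_13^4.


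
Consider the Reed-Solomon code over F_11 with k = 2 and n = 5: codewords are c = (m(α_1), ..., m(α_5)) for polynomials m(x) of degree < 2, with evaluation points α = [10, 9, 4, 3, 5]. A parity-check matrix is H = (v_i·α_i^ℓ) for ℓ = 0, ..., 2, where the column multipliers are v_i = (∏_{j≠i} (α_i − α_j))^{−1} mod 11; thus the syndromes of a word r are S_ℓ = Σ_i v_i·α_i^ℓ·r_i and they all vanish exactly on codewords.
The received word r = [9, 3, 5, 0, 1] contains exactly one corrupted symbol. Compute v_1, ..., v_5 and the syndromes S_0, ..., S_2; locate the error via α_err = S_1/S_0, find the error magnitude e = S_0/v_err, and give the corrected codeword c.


S = (7, 6, 2), error at position 3, error magnitude e = 10, c = [9, 3, 6, 0, 1].

Step 1: column multipliers v_i = (∏_{j≠i}(α_i − α_j))^{−1} mod 11.
  i = 1 (α = 10): (10−9)(10−4)(10−3)(10−5) = 1·6·7·5 = 210 ≡ 1, so v_1 = 1^{−1} = 1 (mod 11).
  i = 2 (α = 9): (9−10)(9−4)(9−3)(9−5) = (−1)·5·6·4 = −120 ≡ 1, so v_2 = 1^{−1} = 1 (mod 11).
  i = 3 (α = 4): (4−10)(4−9)(4−3)(4−5) = (−6)·(−5)·1·(−1) = −30 ≡ 3, so v_3 = 3^{−1} = 4 (mod 11).
  i = 4 (α = 3): (3−10)(3−9)(3−4)(3−5) = (−7)·(−6)·(−1)·(−2) = 84 ≡ 7, so v_4 = 7^{−1} = 8 (mod 11).
  i = 5 (α = 5): (5−10)(5−9)(5−4)(5−3) = (−5)·(−4)·1·2 = 40 ≡ 7, so v_5 = 7^{−1} = 8 (mod 11).
  v = [1, 1, 4, 8, 8].
Step 2: syndromes of r = [9, 3, 5, 0, 1] (all sums mod 11).
  S_0 = Σ v_i r_i = 1·9 + 1·3 + 4·5 + 8·0 + 8·1 = 40 ≡ 7.
  S_1 = Σ v_i α_i r_i = 1·10·9 + 1·9·3 + 4·4·5 + 8·3·0 + 8·5·1 = 237 ≡ 6.
  α_i^2 mod 11 = [1, 4, 5, 9, 3].
  S_2 = Σ v_i α_i^2 r_i = 1·1·9 + 1·4·3 + 4·5·5 + 8·9·0 + 8·3·1 = 145 ≡ 2.
  S = (7, 6, 2) ≠ 0, so r is not a codeword (an error is present).
Step 3: locate the error. For a single error e at position i, S_ℓ = v_i·e·α_i^ℓ, so α_err = S_1/S_0.
  S_0^{−1} = 7^{−1} = 8 (mod 11), so α_err = 6·8 = 48 ≡ 4 = α_3. Error position i = 3.
  Consistency check: S_2/S_1 = 2·2 = 4 ≡ 4 = α_err ✓ (single-error assumption holds).
Step 4: error magnitude e = S_0/v_3 = S_0·∏_{j≠3}(α_3 − α_j) = 7·3 = 21 ≡ 10 (mod 11).
Step 5: correct position 3: c_3 = r_3 − e = 5 − 10 ≡ 6 (mod 11). Hence c = [9, 3, 6, 0, 1].
  Check: interpolating c through the α_i gives m(x) = 4 + 6·x (degree < 2) with m(α_i) = c_i for every i, so c is indeed a codeword.


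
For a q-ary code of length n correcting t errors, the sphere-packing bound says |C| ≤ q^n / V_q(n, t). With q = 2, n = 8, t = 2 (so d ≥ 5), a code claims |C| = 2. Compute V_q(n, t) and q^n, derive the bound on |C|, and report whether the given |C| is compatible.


V_q(n, t) = 37, q^n = 256, Hamming bound = 6, |C| = 2 ≤ bound (satisfied).

Step 1: Compute V_q(n, t) = Σ_{j=0}^2 C(n, j) (q−1)^j.
  j = 0: C(8,0)·(1)^0 = 1·1 = 1.
  j = 1: C(8,1)·(1)^1 = 8·1 = 8.
  j = 2: C(8,2)·(1)^2 = 28·1 = 28.
  V_q(n, t) = 1 + 8 + 28 = 37.
Step 2: q^n = 2^8 = 256.
Step 3: Hamming bound ⌊q^n / V_q(n,t)⌋ = ⌊256/37⌋ = 6.
Step 4: Compare |C| = 2 to 6: satisfied.
The claimed |C| lies below the Hamming bound.


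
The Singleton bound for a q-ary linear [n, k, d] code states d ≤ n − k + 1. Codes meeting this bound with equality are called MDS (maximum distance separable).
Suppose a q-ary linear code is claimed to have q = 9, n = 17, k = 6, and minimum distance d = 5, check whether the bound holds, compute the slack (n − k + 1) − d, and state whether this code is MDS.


Singleton RHS = n − k + 1 = 12, slack = 7, bound satisfied, not MDS.

Singleton bound: d ≤ n − k + 1.
Here n = 17, k = 6, so n − k + 1 = 12.
Given d = 5, check d ≤ 12: YES.
Slack = (n − k + 1) − d = 7.
The code is NOT MDS (slack = 7 > 0).
Description: the claimed parameters are [17, 6, 5]_9; such a code would be non-MDS.


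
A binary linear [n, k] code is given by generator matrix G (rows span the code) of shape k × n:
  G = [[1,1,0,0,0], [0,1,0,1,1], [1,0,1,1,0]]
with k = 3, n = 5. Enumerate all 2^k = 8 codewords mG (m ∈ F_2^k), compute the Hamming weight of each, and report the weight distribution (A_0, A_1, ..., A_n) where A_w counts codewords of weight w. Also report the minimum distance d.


Weight distribution: A_0 = 1, A_2 = 2, A_3 = 4, A_4 = 1. Minimum distance d = 2.

Enumerate all 2^3 = 8 messages m ∈ F_2^3.
For each, compute codeword c = mG in F_2^5, then tally its weight.
  m = 000 → c = 00000, weight = 0.
  m = 100 → c = 11000, weight = 2.
  m = 010 → c = 01011, weight = 3.
  m = 110 → c = 10011, weight = 3.
  m = 001 → c = 10110, weight = 3.
  m = 101 → c = 01110, weight = 3.
  m = 011 → c = 11101, weight = 4.
  m = 111 → c = 00101, weight = 2.
Tally weights:
  weight 0: 1 codewords.
  weight 2: 2 codewords.
  weight 3: 4 codewords.
  weight 4: 1 codewords.
Minimum distance d = smallest w > 0 with A_w > 0 = 2.
Sanity: Σ A_w = 8 = 2^3 = 8 ✓.


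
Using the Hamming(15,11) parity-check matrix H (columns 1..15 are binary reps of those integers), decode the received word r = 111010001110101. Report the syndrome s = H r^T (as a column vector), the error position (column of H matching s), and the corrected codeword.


s = (1, 1, 1, 1)^T, error position = 15, corrected codeword c = 111010001110100

Compute s = H r^T mod 2 one row at a time:
  s_1 = 0 + 1 + 1 + 1 + 0 + 1 + 0 + 1 = 5 ≡ 1 (mod 2).
  s_2 = 0 + 1 + 0 + 0 + 0 + 1 + 0 + 1 = 3 ≡ 1 (mod 2).
  s_3 = 1 + 1 + 0 + 0 + 1 + 1 + 0 + 1 = 5 ≡ 1 (mod 2).
  s_4 = 1 + 1 + 1 + 0 + 1 + 1 + 1 + 1 = 7 ≡ 1 (mod 2).
s = (1, 1, 1, 1)^T — this equals column 15 of H (binary 1111), so error is at position 15.
Correct: flip bit 15 of r = 111010001110101 to get c = 111010001110100.


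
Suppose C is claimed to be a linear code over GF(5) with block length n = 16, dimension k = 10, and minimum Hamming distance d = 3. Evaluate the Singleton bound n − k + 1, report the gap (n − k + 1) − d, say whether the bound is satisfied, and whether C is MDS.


Singleton RHS = n − k + 1 = 7, slack = 4, bound satisfied, not MDS.

Singleton bound: d ≤ n − k + 1.
Here n = 16, k = 10, so n − k + 1 = 7.
Given d = 3, check d ≤ 7: YES.
Slack = (n − k + 1) − d = 4.
The code is NOT MDS (slack = 4 > 0).
Description: the claimed parameters are [16, 10, 3]_5; such a code would be non-MDS.


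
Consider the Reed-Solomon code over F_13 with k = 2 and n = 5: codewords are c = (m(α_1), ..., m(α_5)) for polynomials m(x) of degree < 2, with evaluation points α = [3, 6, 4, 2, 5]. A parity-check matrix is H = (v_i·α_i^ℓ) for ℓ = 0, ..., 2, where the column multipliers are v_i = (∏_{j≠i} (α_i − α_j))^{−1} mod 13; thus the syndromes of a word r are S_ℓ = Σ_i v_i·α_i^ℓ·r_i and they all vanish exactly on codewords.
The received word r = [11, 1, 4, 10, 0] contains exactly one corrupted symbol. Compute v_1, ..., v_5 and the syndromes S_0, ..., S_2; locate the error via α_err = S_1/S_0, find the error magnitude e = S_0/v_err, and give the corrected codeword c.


S = (11, 5, 7), error at position 3, error magnitude e = 5, c = [11, 1, 12, 10, 0].

Step 1: column multipliers v_i = (∏_{j≠i}(α_i − α_j))^{−1} mod 13.
  i = 1 (α = 3): (3−6)(3−4)(3−2)(3−5) = (−3)·(−1)·1·(−2) = −6 ≡ 7, so v_1 = 7^{−1} = 2 (mod 13).
  i = 2 (α = 6): (6−3)(6−4)(6−2)(6−5) = 3·2·4·1 = 24 ≡ 11, so v_2 = 11^{−1} = 6 (mod 13).
  i = 3 (α = 4): (4−3)(4−6)(4−2)(4−5) = 1·(−2)·2·(−1) = 4 ≡ 4, so v_3 = 4^{−1} = 10 (mod 13).
  i = 4 (α = 2): (2−3)(2−6)(2−4)(2−5) = (−1)·(−4)·(−2)·(−3) = 24 ≡ 11, so v_4 = 11^{−1} = 6 (mod 13).
  i = 5 (α = 5): (5−3)(5−6)(5−4)(5−2) = 2·(−1)·1·3 = −6 ≡ 7, so v_5 = 7^{−1} = 2 (mod 13).
  v = [2, 6, 10, 6, 2].
Step 2: syndromes of r = [11, 1, 4, 10, 0] (all sums mod 13).
  S_0 = Σ v_i r_i = 2·11 + 6·1 + 10·4 + 6·10 + 2·0 = 128 ≡ 11.
  S_1 = Σ v_i α_i r_i = 2·3·11 + 6·6·1 + 10·4·4 + 6·2·10 + 2·5·0 = 382 ≡ 5.
  α_i^2 mod 13 = [9, 10, 3, 4, 12].
  S_2 = Σ v_i α_i^2 r_i = 2·9·11 + 6·10·1 + 10·3·4 + 6·4·10 + 2·12·0 = 618 ≡ 7.
  S = (11, 5, 7) ≠ 0, so r is not a codeword (an error is present).
Step 3: locate the error. For a single error e at position i, S_ℓ = v_i·e·α_i^ℓ, so α_err = S_1/S_0.
  S_0^{−1} = 11^{−1} = 6 (mod 13), so α_err = 5·6 = 30 ≡ 4 = α_3. Error position i = 3.
  Consistency check: S_2/S_1 = 7·8 = 56 ≡ 4 = α_err ✓ (single-error assumption holds).
Step 4: error magnitude e = S_0/v_3 = S_0·∏_{j≠3}(α_3 − α_j) = 11·4 = 44 ≡ 5 (mod 13).
Step 5: correct position 3: c_3 = r_3 − e = 4 − 5 ≡ 12 (mod 13). Hence c = [11, 1, 12, 10, 0].
  Check: interpolating c through the α_i gives m(x) = 8 + 1·x (degree < 2) with m(α_i) = c_i for every i, so c is indeed a codeword.


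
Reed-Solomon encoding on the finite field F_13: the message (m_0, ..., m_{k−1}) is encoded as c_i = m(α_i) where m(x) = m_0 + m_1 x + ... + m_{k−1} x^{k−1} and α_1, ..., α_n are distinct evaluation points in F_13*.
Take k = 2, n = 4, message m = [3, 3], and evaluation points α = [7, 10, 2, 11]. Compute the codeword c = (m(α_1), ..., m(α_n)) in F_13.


c = [11, 7, 9, 10]

Message polynomial: m(x) = 3 + 3·x (mod 13).
For each evaluation point α_i, compute m(α_i) mod 13:
  α_1 = 7: Horner steps 3 → 11, so m(7) = 11.
  α_2 = 10: Horner steps 3 → 7, so m(10) = 7.
  α_3 = 2: Horner steps 3 → 9, so m(2) = 9.
  α_4 = 11: Horner steps 3 → 10, so m(11) = 10.
Codeword c = [11, 7, 9, 10] ∈ F_13^4.


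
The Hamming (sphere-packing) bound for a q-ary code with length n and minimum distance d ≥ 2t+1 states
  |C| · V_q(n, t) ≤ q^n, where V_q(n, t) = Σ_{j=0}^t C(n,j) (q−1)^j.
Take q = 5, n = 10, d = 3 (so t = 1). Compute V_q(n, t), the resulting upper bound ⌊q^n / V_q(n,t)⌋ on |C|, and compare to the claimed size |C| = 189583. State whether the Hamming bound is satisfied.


V_q(n, t) = 41, q^n = 9765625, Hamming bound = 238185, |C| = 189583 ≤ bound (satisfied).

Step 1: Compute V_q(n, t) = Σ_{j=0}^1 C(n, j) (q−1)^j.
  j = 0: C(10,0)·(4)^0 = 1·1 = 1.
  j = 1: C(10,1)·(4)^1 = 10·4 = 40.
  V_q(n, t) = 1 + 40 = 41.
Step 2: q^n = 5^10 = 9765625.
Step 3: Hamming bound ⌊q^n / V_q(n,t)⌋ = ⌊9765625/41⌋ = 238185.
Step 4: Compare |C| = 189583 to 238185: satisfied.
The claimed |C| lies below the Hamming bound.


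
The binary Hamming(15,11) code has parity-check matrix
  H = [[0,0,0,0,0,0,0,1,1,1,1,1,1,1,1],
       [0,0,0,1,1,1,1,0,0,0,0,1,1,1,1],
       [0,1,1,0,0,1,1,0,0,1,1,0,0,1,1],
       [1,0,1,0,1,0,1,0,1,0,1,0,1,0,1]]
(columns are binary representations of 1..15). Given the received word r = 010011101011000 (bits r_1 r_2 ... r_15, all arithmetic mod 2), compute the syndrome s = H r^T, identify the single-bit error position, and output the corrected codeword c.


s = (1, 0, 0, 0)^T, error position = 8, corrected codeword c = 010011111011000

Compute s = H r^T mod 2 one row at a time:
  s_1 = 0 + 1 + 0 + 1 + 1 + 0 + 0 + 0 = 3 ≡ 1 (mod 2).
  s_2 = 0 + 1 + 1 + 1 + 1 + 0 + 0 + 0 = 4 ≡ 0 (mod 2).
  s_3 = 1 + 0 + 1 + 1 + 0 + 1 + 0 + 0 = 4 ≡ 0 (mod 2).
  s_4 = 0 + 0 + 1 + 1 + 1 + 1 + 0 + 0 = 4 ≡ 0 (mod 2).
s = (1, 0, 0, 0)^T — this equals column 8 of H (binary 1000), so error is at position 8.
Correct: flip bit 8 of r = 010011101011000 to get c = 010011111011000.


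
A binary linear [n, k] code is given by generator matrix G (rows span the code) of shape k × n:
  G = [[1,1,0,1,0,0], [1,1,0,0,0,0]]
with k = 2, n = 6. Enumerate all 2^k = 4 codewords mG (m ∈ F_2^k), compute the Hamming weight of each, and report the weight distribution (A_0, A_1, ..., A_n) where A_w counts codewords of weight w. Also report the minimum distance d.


Weight distribution: A_0 = 1, A_1 = 1, A_2 = 1, A_3 = 1. Minimum distance d = 1.

Enumerate all 2^2 = 4 messages m ∈ F_2^2.
For each, compute codeword c = mG in F_2^6, then tally its weight.
  m = 00 → c = 000000, weight = 0.
  m = 10 → c = 110100, weight = 3.
  m = 01 → c = 110000, weight = 2.
  m = 11 → c = 000100, weight = 1.
Tally weights:
  weight 0: 1 codewords.
  weight 1: 1 codewords.
  weight 2: 1 codewords.
  weight 3: 1 codewords.
Minimum distance d = smallest w > 0 with A_w > 0 = 1.
Sanity: Σ A_w = 4 = 2^2 = 4 ✓.


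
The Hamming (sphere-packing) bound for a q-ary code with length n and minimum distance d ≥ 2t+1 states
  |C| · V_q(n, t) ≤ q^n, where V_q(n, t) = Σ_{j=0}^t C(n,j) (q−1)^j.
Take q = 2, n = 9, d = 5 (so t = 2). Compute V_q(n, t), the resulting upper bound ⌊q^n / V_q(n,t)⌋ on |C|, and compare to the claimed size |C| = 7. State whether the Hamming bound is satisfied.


V_q(n, t) = 46, q^n = 512, Hamming bound = 11, |C| = 7 ≤ bound (satisfied).

Step 1: Compute V_q(n, t) = Σ_{j=0}^2 C(n, j) (q−1)^j.
  j = 0: C(9,0)·(1)^0 = 1·1 = 1.
  j = 1: C(9,1)·(1)^1 = 9·1 = 9.
  j = 2: C(9,2)·(1)^2 = 36·1 = 36.
  V_q(n, t) = 1 + 9 + 36 = 46.
Step 2: q^n = 2^9 = 512.
Step 3: Hamming bound ⌊q^n / V_q(n,t)⌋ = ⌊512/46⌋ = 11.
Step 4: Compare |C| = 7 to 11: satisfied.
The claimed |C| lies below the Hamming bound.


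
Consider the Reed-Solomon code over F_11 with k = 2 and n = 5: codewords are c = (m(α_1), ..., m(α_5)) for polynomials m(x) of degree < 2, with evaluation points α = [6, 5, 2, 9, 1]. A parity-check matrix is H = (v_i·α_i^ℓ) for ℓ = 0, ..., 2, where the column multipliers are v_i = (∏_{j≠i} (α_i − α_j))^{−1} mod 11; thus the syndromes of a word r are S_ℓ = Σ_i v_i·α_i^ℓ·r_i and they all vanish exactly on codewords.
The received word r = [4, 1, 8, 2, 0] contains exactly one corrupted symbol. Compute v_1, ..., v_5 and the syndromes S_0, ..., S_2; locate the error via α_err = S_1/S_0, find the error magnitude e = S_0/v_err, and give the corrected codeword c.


S = (4, 8, 5), error at position 3, error magnitude e = 5, c = [4, 1, 3, 2, 0].

Step 1: column multipliers v_i = (∏_{j≠i}(α_i − α_j))^{−1} mod 11.
  i = 1 (α = 6): (6−5)(6−2)(6−9)(6−1) = 1·4·(−3)·5 = −60 ≡ 6, so v_1 = 6^{−1} = 2 (mod 11).
  i = 2 (α = 5): (5−6)(5−2)(5−9)(5−1) = (−1)·3·(−4)·4 = 48 ≡ 4, so v_2 = 4^{−1} = 3 (mod 11).
  i = 3 (α = 2): (2−6)(2−5)(2−9)(2−1) = (−4)·(−3)·(−7)·1 = −84 ≡ 4, so v_3 = 4^{−1} = 3 (mod 11).
  i = 4 (α = 9): (9−6)(9−5)(9−2)(9−1) = 3·4·7·8 = 672 ≡ 1, so v_4 = 1^{−1} = 1 (mod 11).
  i = 5 (α = 1): (1−6)(1−5)(1−2)(1−9) = (−5)·(−4)·(−1)·(−8) = 160 ≡ 6, so v_5 = 6^{−1} = 2 (mod 11).
  v = [2, 3, 3, 1, 2].
Step 2: syndromes of r = [4, 1, 8, 2, 0] (all sums mod 11).
  S_0 = Σ v_i r_i = 2·4 + 3·1 + 3·8 + 1·2 + 2·0 = 37 ≡ 4.
  S_1 = Σ v_i α_i r_i = 2·6·4 + 3·5·1 + 3·2·8 + 1·9·2 + 2·1·0 = 129 ≡ 8.
  α_i^2 mod 11 = [3, 3, 4, 4, 1].
  S_2 = Σ v_i α_i^2 r_i = 2·3·4 + 3·3·1 + 3·4·8 + 1·4·2 + 2·1·0 = 137 ≡ 5.
  S = (4, 8, 5) ≠ 0, so r is not a codeword (an error is present).
Step 3: locate the error. For a single error e at position i, S_ℓ = v_i·e·α_i^ℓ, so α_err = S_1/S_0.
  S_0^{−1} = 4^{−1} = 3 (mod 11), so α_err = 8·3 = 24 ≡ 2 = α_3. Error position i = 3.
  Consistency check: S_2/S_1 = 5·7 = 35 ≡ 2 = α_err ✓ (single-error assumption holds).
Step 4: error magnitude e = S_0/v_3 = S_0·∏_{j≠3}(α_3 − α_j) = 4·4 = 16 ≡ 5 (mod 11).
Step 5: correct position 3: c_3 = r_3 − e = 8 − 5 ≡ 3 (mod 11). Hence c = [4, 1, 3, 2, 0].
  Check: interpolating c through the α_i gives m(x) = 8 + 3·x (degree < 2) with m(α_i) = c_i for every i, so c is indeed a codeword.


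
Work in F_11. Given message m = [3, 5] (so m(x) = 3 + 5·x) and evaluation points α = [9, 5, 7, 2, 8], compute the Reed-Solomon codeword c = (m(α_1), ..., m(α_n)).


c = [4, 6, 5, 2, 10]

Message polynomial: m(x) = 3 + 5·x (mod 11).
For each evaluation point α_i, compute m(α_i) mod 11:
  α_1 = 9: Horner steps 5 → 4, so m(9) = 4.
  α_2 = 5: Horner steps 5 → 6, so m(5) = 6.
  α_3 = 7: Horner steps 5 → 5, so m(7) = 5.
  α_4 = 2: Horner steps 5 → 2, so m(2) = 2.
  α_5 = 8: Horner steps 5 → 10, so m(8) = 10.
Codeword c = [4, 6, 5, 2, 10] ∈ F_11^5.


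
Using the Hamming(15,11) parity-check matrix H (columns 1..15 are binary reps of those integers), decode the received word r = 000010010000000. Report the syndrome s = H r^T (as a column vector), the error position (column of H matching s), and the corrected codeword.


s = (1, 1, 0, 1)^T, error position = 13, corrected codeword c = 000010010000100

Compute s = H r^T mod 2 one row at a time:
  s_1 = 1 + 0 + 0 + 0 + 0 + 0 + 0 + 0 = 1 ≡ 1 (mod 2).
  s_2 = 0 + 1 + 0 + 0 + 0 + 0 + 0 + 0 = 1 ≡ 1 (mod 2).
  s_3 = 0 + 0 + 0 + 0 + 0 + 0 + 0 + 0 = 0 ≡ 0 (mod 2).
  s_4 = 0 + 0 + 1 + 0 + 0 + 0 + 0 + 0 = 1 ≡ 1 (mod 2).
s = (1, 1, 0, 1)^T — this equals column 13 of H (binary 1101), so error is at position 13.
Correct: flip bit 13 of r = 000010010000000 to get c = 000010010000100.


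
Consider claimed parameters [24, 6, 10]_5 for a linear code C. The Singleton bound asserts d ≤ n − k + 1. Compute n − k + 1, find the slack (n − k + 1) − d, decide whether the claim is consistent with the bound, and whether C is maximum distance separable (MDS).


Singleton RHS = n − k + 1 = 19, slack = 9, bound satisfied, not MDS.

Singleton bound: d ≤ n − k + 1.
Here n = 24, k = 6, so n − k + 1 = 19.
Given d = 10, check d ≤ 19: YES.
Slack = (n − k + 1) − d = 9.
The code is NOT MDS (slack = 9 > 0).
Description: the claimed parameters are [24, 6, 10]_5; such a code would be non-MDS.


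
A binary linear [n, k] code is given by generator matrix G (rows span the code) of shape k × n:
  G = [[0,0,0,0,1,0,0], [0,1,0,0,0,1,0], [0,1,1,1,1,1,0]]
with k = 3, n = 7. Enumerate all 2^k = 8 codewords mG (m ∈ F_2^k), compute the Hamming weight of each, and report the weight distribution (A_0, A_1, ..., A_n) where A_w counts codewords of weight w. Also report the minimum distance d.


Weight distribution: A_0 = 1, A_1 = 1, A_2 = 2, A_3 = 2, A_4 = 1, A_5 = 1. Minimum distance d = 1.

Enumerate all 2^3 = 8 messages m ∈ F_2^3.
For each, compute codeword c = mG in F_2^7, then tally its weight.
  m = 000 → c = 0000000, weight = 0.
  m = 100 → c = 0000100, weight = 1.
  m = 010 → c = 0100010, weight = 2.
  m = 110 → c = 0100110, weight = 3.
  m = 001 → c = 0111110, weight = 5.
  m = 101 → c = 0111010, weight = 4.
  m = 011 → c = 0011100, weight = 3.
  m = 111 → c = 0011000, weight = 2.
Tally weights:
  weight 0: 1 codewords.
  weight 1: 1 codewords.
  weight 2: 2 codewords.
  weight 3: 2 codewords.
  weight 4: 1 codewords.
  weight 5: 1 codewords.
Minimum distance d = smallest w > 0 with A_w > 0 = 1.
Sanity: Σ A_w = 8 = 2^3 = 8 ✓.


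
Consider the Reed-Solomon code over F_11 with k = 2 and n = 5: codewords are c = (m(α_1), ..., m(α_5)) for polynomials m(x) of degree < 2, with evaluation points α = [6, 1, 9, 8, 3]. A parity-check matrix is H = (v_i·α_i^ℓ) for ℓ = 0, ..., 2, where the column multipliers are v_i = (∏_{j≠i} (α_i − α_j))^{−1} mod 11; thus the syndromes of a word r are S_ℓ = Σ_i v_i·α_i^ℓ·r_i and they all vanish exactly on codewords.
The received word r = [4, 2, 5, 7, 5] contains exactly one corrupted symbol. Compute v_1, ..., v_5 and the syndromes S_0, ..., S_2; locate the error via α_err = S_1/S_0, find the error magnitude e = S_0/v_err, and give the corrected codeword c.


S = (2, 7, 8), error at position 3, error magnitude e = 2, c = [4, 2, 3, 7, 5].

Step 1: column multipliers v_i = (∏_{j≠i}(α_i − α_j))^{−1} mod 11.
  i = 1 (α = 6): (6−1)(6−9)(6−8)(6−3) = 5·(−3)·(−2)·3 = 90 ≡ 2, so v_1 = 2^{−1} = 6 (mod 11).
  i = 2 (α = 1): (1−6)(1−9)(1−8)(1−3) = (−5)·(−8)·(−7)·(−2) = 560 ≡ 10, so v_2 = 10^{−1} = 10 (mod 11).
  i = 3 (α = 9): (9−6)(9−1)(9−8)(9−3) = 3·8·1·6 = 144 ≡ 1, so v_3 = 1^{−1} = 1 (mod 11).
  i = 4 (α = 8): (8−6)(8−1)(8−9)(8−3) = 2·7·(−1)·5 = −70 ≡ 7, so v_4 = 7^{−1} = 8 (mod 11).
  i = 5 (α = 3): (3−6)(3−1)(3−9)(3−8) = (−3)·2·(−6)·(−5) = −180 ≡ 7, so v_5 = 7^{−1} = 8 (mod 11).
  v = [6, 10, 1, 8, 8].
Step 2: syndromes of r = [4, 2, 5, 7, 5] (all sums mod 11).
  S_0 = Σ v_i r_i = 6·4 + 10·2 + 1·5 + 8·7 + 8·5 = 145 ≡ 2.
  S_1 = Σ v_i α_i r_i = 6·6·4 + 10·1·2 + 1·9·5 + 8·8·7 + 8·3·5 = 777 ≡ 7.
  α_i^2 mod 11 = [3, 1, 4, 9, 9].
  S_2 = Σ v_i α_i^2 r_i = 6·3·4 + 10·1·2 + 1·4·5 + 8·9·7 + 8·9·5 = 976 ≡ 8.
  S = (2, 7, 8) ≠ 0, so r is not a codeword (an error is present).
Step 3: locate the error. For a single error e at position i, S_ℓ = v_i·e·α_i^ℓ, so α_err = S_1/S_0.
  S_0^{−1} = 2^{−1} = 6 (mod 11), so α_err = 7·6 = 42 ≡ 9 = α_3. Error position i = 3.
  Consistency check: S_2/S_1 = 8·8 = 64 ≡ 9 = α_err ✓ (single-error assumption holds).
Step 4: error magnitude e = S_0/v_3 = S_0·∏_{j≠3}(α_3 − α_j) = 2·1 = 2 ≡ 2 (mod 11).
Step 5: correct position 3: c_3 = r_3 − e = 5 − 2 ≡ 3 (mod 11). Hence c = [4, 2, 3, 7, 5].
  Check: interpolating c through the α_i gives m(x) = 6 + 7·x (degree < 2) with m(α_i) = c_i for every i, so c is indeed a codeword.


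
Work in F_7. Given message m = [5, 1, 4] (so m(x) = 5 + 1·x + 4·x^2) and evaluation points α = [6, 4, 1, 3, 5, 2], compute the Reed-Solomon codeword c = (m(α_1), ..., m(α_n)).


c = [1, 3, 3, 2, 5, 2]

Message polynomial: m(x) = 5 + 1·x + 4·x^2 (mod 7).
For each evaluation point α_i, compute m(α_i) mod 7:
  α_1 = 6: Horner steps 4 → 4 → 1, so m(6) = 1.
  α_2 = 4: Horner steps 4 → 3 → 3, so m(4) = 3.
  α_3 = 1: Horner steps 4 → 5 → 3, so m(1) = 3.
  α_4 = 3: Horner steps 4 → 6 → 2, so m(3) = 2.
  α_5 = 5: Horner steps 4 → 0 → 5, so m(5) = 5.
  α_6 = 2: Horner steps 4 → 2 → 2, so m(2) = 2.
Codeword c = [1, 3, 3, 2, 5, 2] ∈ F_7^6.


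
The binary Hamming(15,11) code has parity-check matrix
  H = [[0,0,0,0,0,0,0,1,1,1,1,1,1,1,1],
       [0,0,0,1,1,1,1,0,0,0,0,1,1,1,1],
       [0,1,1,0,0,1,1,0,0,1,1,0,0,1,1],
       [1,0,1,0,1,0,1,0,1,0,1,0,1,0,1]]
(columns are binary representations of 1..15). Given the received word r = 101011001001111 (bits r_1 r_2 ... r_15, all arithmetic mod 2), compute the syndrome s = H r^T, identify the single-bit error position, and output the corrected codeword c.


s = (1, 0, 0, 0)^T, error position = 8, corrected codeword c = 101011011001111

Compute s = H r^T mod 2 one row at a time:
  s_1 = 0 + 1 + 0 + 0 + 1 + 1 + 1 + 1 = 5 ≡ 1 (mod 2).
  s_2 = 0 + 1 + 1 + 0 + 1 + 1 + 1 + 1 = 6 ≡ 0 (mod 2).
  s_3 = 0 + 1 + 1 + 0 + 0 + 0 + 1 + 1 = 4 ≡ 0 (mod 2).
  s_4 = 1 + 1 + 1 + 0 + 1 + 0 + 1 + 1 = 6 ≡ 0 (mod 2).
s = (1, 0, 0, 0)^T — this equals column 8 of H (binary 1000), so error is at position 8.
Correct: flip bit 8 of r = 101011001001111 to get c = 101011011001111.


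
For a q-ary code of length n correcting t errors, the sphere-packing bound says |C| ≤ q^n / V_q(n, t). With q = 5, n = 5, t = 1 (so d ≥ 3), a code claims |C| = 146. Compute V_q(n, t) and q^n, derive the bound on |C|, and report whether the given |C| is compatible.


V_q(n, t) = 21, q^n = 3125, Hamming bound = 148, |C| = 146 ≤ bound (satisfied).

Step 1: Compute V_q(n, t) = Σ_{j=0}^1 C(n, j) (q−1)^j.
  j = 0: C(5,0)·(4)^0 = 1·1 = 1.
  j = 1: C(5,1)·(4)^1 = 5·4 = 20.
  V_q(n, t) = 1 + 20 = 21.
Step 2: q^n = 5^5 = 3125.
Step 3: Hamming bound ⌊q^n / V_q(n,t)⌋ = ⌊3125/21⌋ = 148.
Step 4: Compare |C| = 146 to 148: satisfied.
The claimed |C| lies below the Hamming bound.


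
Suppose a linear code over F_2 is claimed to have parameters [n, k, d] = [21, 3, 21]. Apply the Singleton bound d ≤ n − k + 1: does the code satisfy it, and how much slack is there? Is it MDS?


Singleton RHS = n − k + 1 = 19, slack = -2, bound violated (no such code; not MDS).

Singleton bound: d ≤ n − k + 1.
Here n = 21, k = 3, so n − k + 1 = 19.
Given d = 21, check d ≤ 19: NO.
Slack = (n − k + 1) − d = -2.
The slack is negative: d = 21 exceeds n − k + 1 = 19 by 2, so the Singleton bound is violated and no linear [21, 3, 21]_2 code can exist. In particular it is not MDS (MDS requires d = n − k + 1 exactly).
Description: the claimed parameters are [21, 3, 21]_2; such a code would be impossible (violates the Singleton bound).


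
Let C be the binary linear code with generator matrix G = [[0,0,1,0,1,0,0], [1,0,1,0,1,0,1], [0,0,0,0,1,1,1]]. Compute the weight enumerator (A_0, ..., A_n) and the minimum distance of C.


Weight distribution: A_0 = 1, A_2 = 2, A_3 = 4, A_4 = 1. Minimum distance d = 2.

Enumerate all 2^3 = 8 messages m ∈ F_2^3.
For each, compute codeword c = mG in F_2^7, then tally its weight.
  m = 000 → c = 0000000, weight = 0.
  m = 100 → c = 0010100, weight = 2.
  m = 010 → c = 1010101, weight = 4.
  m = 110 → c = 1000001, weight = 2.
  m = 001 → c = 0000111, weight = 3.
  m = 101 → c = 0010011, weight = 3.
  m = 011 → c = 1010010, weight = 3.
  m = 111 → c = 1000110, weight = 3.
Tally weights:
  weight 0: 1 codewords.
  weight 2: 2 codewords.
  weight 3: 4 codewords.
  weight 4: 1 codewords.
Minimum distance d = smallest w > 0 with A_w > 0 = 2.
Sanity: Σ A_w = 8 = 2^3 = 8 ✓.


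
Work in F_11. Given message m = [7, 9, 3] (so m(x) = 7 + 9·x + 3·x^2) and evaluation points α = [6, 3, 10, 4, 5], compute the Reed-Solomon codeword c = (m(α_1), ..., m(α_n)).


c = [4, 6, 1, 3, 6]

Message polynomial: m(x) = 7 + 9·x + 3·x^2 (mod 11).
For each evaluation point α_i, compute m(α_i) mod 11:
  α_1 = 6: Horner steps 3 → 5 → 4, so m(6) = 4.
  α_2 = 3: Horner steps 3 → 7 → 6, so m(3) = 6.
  α_3 = 10: Horner steps 3 → 6 → 1, so m(10) = 1.
  α_4 = 4: Horner steps 3 → 10 → 3, so m(4) = 3.
  α_5 = 5: Horner steps 3 → 2 → 6, so m(5) = 6.
Codeword c = [4, 6, 1, 3, 6] ∈ F_11^5.


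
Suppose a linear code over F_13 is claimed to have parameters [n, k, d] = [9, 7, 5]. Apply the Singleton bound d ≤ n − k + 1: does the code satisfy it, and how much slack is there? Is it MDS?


Singleton RHS = n − k + 1 = 3, slack = -2, bound violated (no such code; not MDS).

Singleton bound: d ≤ n − k + 1.
Here n = 9, k = 7, so n − k + 1 = 3.
Given d = 5, check d ≤ 3: NO.
Slack = (n − k + 1) − d = -2.
The slack is negative: d = 5 exceeds n − k + 1 = 3 by 2, so the Singleton bound is violated and no linear [9, 7, 5]_13 code can exist. In particular it is not MDS (MDS requires d = n − k + 1 exactly).
Description: the claimed parameters are [9, 7, 5]_13; such a code would be impossible (violates the Singleton bound).


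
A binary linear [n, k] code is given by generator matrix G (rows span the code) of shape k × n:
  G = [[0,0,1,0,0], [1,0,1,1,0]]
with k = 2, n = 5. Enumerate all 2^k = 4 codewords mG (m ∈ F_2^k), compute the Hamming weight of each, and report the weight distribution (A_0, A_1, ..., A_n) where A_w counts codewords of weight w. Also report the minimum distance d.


Weight distribution: A_0 = 1, A_1 = 1, A_2 = 1, A_3 = 1. Minimum distance d = 1.

Enumerate all 2^2 = 4 messages m ∈ F_2^2.
For each, compute codeword c = mG in F_2^5, then tally its weight.
  m = 00 → c = 00000, weight = 0.
  m = 10 → c = 00100, weight = 1.
  m = 01 → c = 10110, weight = 3.
  m = 11 → c = 10010, weight = 2.
Tally weights:
  weight 0: 1 codewords.
  weight 1: 1 codewords.
  weight 2: 1 codewords.
  weight 3: 1 codewords.
Minimum distance d = smallest w > 0 with A_w > 0 = 1.
Sanity: Σ A_w = 4 = 2^2 = 4 ✓.


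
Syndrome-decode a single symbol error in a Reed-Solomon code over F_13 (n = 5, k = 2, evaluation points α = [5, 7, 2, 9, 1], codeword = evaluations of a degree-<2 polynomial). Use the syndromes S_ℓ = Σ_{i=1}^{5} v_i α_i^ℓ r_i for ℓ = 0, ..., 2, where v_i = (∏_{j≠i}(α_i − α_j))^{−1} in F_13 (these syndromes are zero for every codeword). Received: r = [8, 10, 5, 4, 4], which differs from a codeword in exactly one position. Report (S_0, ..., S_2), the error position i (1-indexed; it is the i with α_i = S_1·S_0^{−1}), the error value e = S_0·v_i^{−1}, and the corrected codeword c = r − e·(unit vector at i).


S = (3, 1, 9), error at position 4, error magnitude e = 5, c = [8, 10, 5, 12, 4].

Step 1: column multipliers v_i = (∏_{j≠i}(α_i − α_j))^{−1} mod 13.
  i = 1 (α = 5): (5−7)(5−2)(5−9)(5−1) = (−2)·3·(−4)·4 = 96 ≡ 5, so v_1 = 5^{−1} = 8 (mod 13).
  i = 2 (α = 7): (7−5)(7−2)(7−9)(7−1) = 2·5·(−2)·6 = −120 ≡ 10, so v_2 = 10^{−1} = 4 (mod 13).
  i = 3 (α = 2): (2−5)(2−7)(2−9)(2−1) = (−3)·(−5)·(−7)·1 = −105 ≡ 12, so v_3 = 12^{−1} = 12 (mod 13).
  i = 4 (α = 9): (9−5)(9−7)(9−2)(9−1) = 4·2·7·8 = 448 ≡ 6, so v_4 = 6^{−1} = 11 (mod 13).
  i = 5 (α = 1): (1−5)(1−7)(1−2)(1−9) = (−4)·(−6)·(−1)·(−8) = 192 ≡ 10, so v_5 = 10^{−1} = 4 (mod 13).
  v = [8, 4, 12, 11, 4].
Step 2: syndromes of r = [8, 10, 5, 4, 4] (all sums mod 13).
  S_0 = Σ v_i r_i = 8·8 + 4·10 + 12·5 + 11·4 + 4·4 = 224 ≡ 3.
  S_1 = Σ v_i α_i r_i = 8·5·8 + 4·7·10 + 12·2·5 + 11·9·4 + 4·1·4 = 1132 ≡ 1.
  α_i^2 mod 13 = [12, 10, 4, 3, 1].
  S_2 = Σ v_i α_i^2 r_i = 8·12·8 + 4·10·10 + 12·4·5 + 11·3·4 + 4·1·4 = 1556 ≡ 9.
  S = (3, 1, 9) ≠ 0, so r is not a codeword (an error is present).
Step 3: locate the error. For a single error e at position i, S_ℓ = v_i·e·α_i^ℓ, so α_err = S_1/S_0.
  S_0^{−1} = 3^{−1} = 9 (mod 13), so α_err = 1·9 = 9 ≡ 9 = α_4. Error position i = 4.
  Consistency check: S_2/S_1 = 9·1 = 9 ≡ 9 = α_err ✓ (single-error assumption holds).
Step 4: error magnitude e = S_0/v_4 = S_0·∏_{j≠4}(α_4 − α_j) = 3·6 = 18 ≡ 5 (mod 13).
Step 5: correct position 4: c_4 = r_4 − e = 4 − 5 ≡ 12 (mod 13). Hence c = [8, 10, 5, 12, 4].
  Check: interpolating c through the α_i gives m(x) = 3 + 1·x (degree < 2) with m(α_i) = c_i for every i, so c is indeed a codeword.


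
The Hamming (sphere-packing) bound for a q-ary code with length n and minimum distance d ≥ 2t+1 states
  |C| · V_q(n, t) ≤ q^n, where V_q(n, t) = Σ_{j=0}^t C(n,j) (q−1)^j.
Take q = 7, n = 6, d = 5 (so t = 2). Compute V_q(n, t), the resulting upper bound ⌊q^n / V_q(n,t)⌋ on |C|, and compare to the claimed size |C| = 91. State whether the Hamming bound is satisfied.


V_q(n, t) = 577, q^n = 117649, Hamming bound = 203, |C| = 91 ≤ bound (satisfied).

Step 1: Compute V_q(n, t) = Σ_{j=0}^2 C(n, j) (q−1)^j.
  j = 0: C(6,0)·(6)^0 = 1·1 = 1.
  j = 1: C(6,1)·(6)^1 = 6·6 = 36.
  j = 2: C(6,2)·(6)^2 = 15·36 = 540.
  V_q(n, t) = 1 + 36 + 540 = 577.
Step 2: q^n = 7^6 = 117649.
Step 3: Hamming bound ⌊q^n / V_q(n,t)⌋ = ⌊117649/577⌋ = 203.
Step 4: Compare |C| = 91 to 203: satisfied.
The claimed |C| lies below the Hamming bound.


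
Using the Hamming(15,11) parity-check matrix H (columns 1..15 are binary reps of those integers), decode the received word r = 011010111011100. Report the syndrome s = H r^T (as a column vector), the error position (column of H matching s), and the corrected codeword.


s = (1, 0, 0, 0)^T, error position = 8, corrected codeword c = 011010101011100

Compute s = H r^T mod 2 one row at a time:
  s_1 = 1 + 1 + 0 + 1 + 1 + 1 + 0 + 0 = 5 ≡ 1 (mod 2).
  s_2 = 0 + 1 + 0 + 1 + 1 + 1 + 0 + 0 = 4 ≡ 0 (mod 2).
  s_3 = 1 + 1 + 0 + 1 + 0 + 1 + 0 + 0 = 4 ≡ 0 (mod 2).
  s_4 = 0 + 1 + 1 + 1 + 1 + 1 + 1 + 0 = 6 ≡ 0 (mod 2).
s = (1, 0, 0, 0)^T — this equals column 8 of H (binary 1000), so error is at position 8.
Correct: flip bit 8 of r = 011010111011100 to get c = 011010101011100.


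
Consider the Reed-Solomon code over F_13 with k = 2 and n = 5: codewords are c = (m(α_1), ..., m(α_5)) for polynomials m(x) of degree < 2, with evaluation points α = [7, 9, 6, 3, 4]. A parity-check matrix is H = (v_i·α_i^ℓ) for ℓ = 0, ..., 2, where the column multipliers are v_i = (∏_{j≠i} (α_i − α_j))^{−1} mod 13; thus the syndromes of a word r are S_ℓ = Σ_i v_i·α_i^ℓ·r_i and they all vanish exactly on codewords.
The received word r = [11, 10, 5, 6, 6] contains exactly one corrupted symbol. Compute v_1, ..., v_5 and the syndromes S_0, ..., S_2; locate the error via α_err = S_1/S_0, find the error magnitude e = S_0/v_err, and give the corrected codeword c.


S = (12, 10, 4), error at position 4, error magnitude e = 6, c = [11, 10, 5, 0, 6].

Step 1: column multipliers v_i = (∏_{j≠i}(α_i − α_j))^{−1} mod 13.
  i = 1 (α = 7): (7−9)(7−6)(7−3)(7−4) = (−2)·1·4·3 = −24 ≡ 2, so v_1 = 2^{−1} = 7 (mod 13).
  i = 2 (α = 9): (9−7)(9−6)(9−3)(9−4) = 2·3·6·5 = 180 ≡ 11, so v_2 = 11^{−1} = 6 (mod 13).
  i = 3 (α = 6): (6−7)(6−9)(6−3)(6−4) = (−1)·(−3)·3·2 = 18 ≡ 5, so v_3 = 5^{−1} = 8 (mod 13).
  i = 4 (α = 3): (3−7)(3−9)(3−6)(3−4) = (−4)·(−6)·(−3)·(−1) = 72 ≡ 7, so v_4 = 7^{−1} = 2 (mod 13).
  i = 5 (α = 4): (4−7)(4−9)(4−6)(4−3) = (−3)·(−5)·(−2)·1 = −30 ≡ 9, so v_5 = 9^{−1} = 3 (mod 13).
  v = [7, 6, 8, 2, 3].
Step 2: syndromes of r = [11, 10, 5, 6, 6] (all sums mod 13).
  S_0 = Σ v_i r_i = 7·11 + 6·10 + 8·5 + 2·6 + 3·6 = 207 ≡ 12.
  S_1 = Σ v_i α_i r_i = 7·7·11 + 6·9·10 + 8·6·5 + 2·3·6 + 3·4·6 = 1427 ≡ 10.
  α_i^2 mod 13 = [10, 3, 10, 9, 3].
  S_2 = Σ v_i α_i^2 r_i = 7·10·11 + 6·3·10 + 8·10·5 + 2·9·6 + 3·3·6 = 1512 ≡ 4.
  S = (12, 10, 4) ≠ 0, so r is not a codeword (an error is present).
Step 3: locate the error. For a single error e at position i, S_ℓ = v_i·e·α_i^ℓ, so α_err = S_1/S_0.
  S_0^{−1} = 12^{−1} = 12 (mod 13), so α_err = 10·12 = 120 ≡ 3 = α_4. Error position i = 4.
  Consistency check: S_2/S_1 = 4·4 = 16 ≡ 3 = α_err ✓ (single-error assumption holds).
Step 4: error magnitude e = S_0/v_4 = S_0·∏_{j≠4}(α_4 − α_j) = 12·7 = 84 ≡ 6 (mod 13).
Step 5: correct position 4: c_4 = r_4 − e = 6 − 6 ≡ 0 (mod 13). Hence c = [11, 10, 5, 0, 6].
  Check: interpolating c through the α_i gives m(x) = 8 + 6·x (degree < 2) with m(α_i) = c_i for every i, so c is indeed a codeword.


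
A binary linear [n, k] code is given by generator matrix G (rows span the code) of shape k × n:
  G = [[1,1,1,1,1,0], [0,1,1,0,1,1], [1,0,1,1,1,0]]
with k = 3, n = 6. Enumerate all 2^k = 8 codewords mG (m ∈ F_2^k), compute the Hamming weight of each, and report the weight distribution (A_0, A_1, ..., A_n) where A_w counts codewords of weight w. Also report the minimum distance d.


Weight distribution: A_0 = 1, A_1 = 1, A_3 = 2, A_4 = 3, A_5 = 1. Minimum distance d = 1.

Enumerate all 2^3 = 8 messages m ∈ F_2^3.
For each, compute codeword c = mG in F_2^6, then tally its weight.
  m = 000 → c = 000000, weight = 0.
  m = 100 → c = 111110, weight = 5.
  m = 010 → c = 011011, weight = 4.
  m = 110 → c = 100101, weight = 3.
  m = 001 → c = 101110, weight = 4.
  m = 101 → c = 010000, weight = 1.
  m = 011 → c = 110101, weight = 4.
  m = 111 → c = 001011, weight = 3.
Tally weights:
  weight 0: 1 codewords.
  weight 1: 1 codewords.
  weight 3: 2 codewords.
  weight 4: 3 codewords.
  weight 5: 1 codewords.
Minimum distance d = smallest w > 0 with A_w > 0 = 1.
Sanity: Σ A_w = 8 = 2^3 = 8 ✓.


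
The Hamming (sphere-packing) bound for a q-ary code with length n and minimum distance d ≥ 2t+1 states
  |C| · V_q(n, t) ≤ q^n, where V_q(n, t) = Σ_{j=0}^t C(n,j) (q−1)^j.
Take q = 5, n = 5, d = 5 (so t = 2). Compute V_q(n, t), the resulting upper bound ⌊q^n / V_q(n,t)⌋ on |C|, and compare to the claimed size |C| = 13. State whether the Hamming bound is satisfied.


V_q(n, t) = 181, q^n = 3125, Hamming bound = 17, |C| = 13 ≤ bound (satisfied).

Step 1: Compute V_q(n, t) = Σ_{j=0}^2 C(n, j) (q−1)^j.
  j = 0: C(5,0)·(4)^0 = 1·1 = 1.
  j = 1: C(5,1)·(4)^1 = 5·4 = 20.
  j = 2: C(5,2)·(4)^2 = 10·16 = 160.
  V_q(n, t) = 1 + 20 + 160 = 181.
Step 2: q^n = 5^5 = 3125.
Step 3: Hamming bound ⌊q^n / V_q(n,t)⌋ = ⌊3125/181⌋ = 17.
Step 4: Compare |C| = 13 to 17: satisfied.
The claimed |C| lies below the Hamming bound.


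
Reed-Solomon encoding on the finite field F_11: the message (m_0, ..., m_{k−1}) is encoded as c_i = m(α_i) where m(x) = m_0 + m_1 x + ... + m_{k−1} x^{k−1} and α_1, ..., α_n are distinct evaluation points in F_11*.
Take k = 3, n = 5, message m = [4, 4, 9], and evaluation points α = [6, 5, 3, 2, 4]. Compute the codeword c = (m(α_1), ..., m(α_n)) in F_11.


c = [0, 7, 9, 4, 10]

Message polynomial: m(x) = 4 + 4·x + 9·x^2 (mod 11).
For each evaluation point α_i, compute m(α_i) mod 11:
  α_1 = 6: Horner steps 9 → 3 → 0, so m(6) = 0.
  α_2 = 5: Horner steps 9 → 5 → 7, so m(5) = 7.
  α_3 = 3: Horner steps 9 → 9 → 9, so m(3) = 9.
  α_4 = 2: Horner steps 9 → 0 → 4, so m(2) = 4.
  α_5 = 4: Horner steps 9 → 7 → 10, so m(4) = 10.
Codeword c = [0, 7, 9, 4, 10] ∈ F_11^5.


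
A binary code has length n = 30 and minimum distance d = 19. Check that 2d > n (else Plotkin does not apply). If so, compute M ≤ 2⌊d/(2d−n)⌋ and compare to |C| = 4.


Plotkin bound M ≤ 4; given |C| = 4 ≤ bound (satisfied).

Check applicability: 2d = 38, n = 30.
2d − n = 8 > 0, so Plotkin applies.
Compute d/(2d−n) = 19/8 ≈ 2.3750.
⌊d/(2d−n)⌋ = 2.
Plotkin bound: M ≤ 2·2 = 4.
Given |C| = 4, check: satisfied.
This |C| is at the Plotkin bound.


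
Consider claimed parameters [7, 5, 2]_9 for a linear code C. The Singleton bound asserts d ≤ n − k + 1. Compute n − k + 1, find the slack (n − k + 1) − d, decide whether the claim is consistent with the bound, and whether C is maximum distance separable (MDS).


Singleton RHS = n − k + 1 = 3, slack = 1, bound satisfied, not MDS.

Singleton bound: d ≤ n − k + 1.
Here n = 7, k = 5, so n − k + 1 = 3.
Given d = 2, check d ≤ 3: YES.
Slack = (n − k + 1) − d = 1.
The code is NOT MDS (slack = 1 > 0).
Description: the claimed parameters are [7, 5, 2]_9; such a code would be non-MDS.


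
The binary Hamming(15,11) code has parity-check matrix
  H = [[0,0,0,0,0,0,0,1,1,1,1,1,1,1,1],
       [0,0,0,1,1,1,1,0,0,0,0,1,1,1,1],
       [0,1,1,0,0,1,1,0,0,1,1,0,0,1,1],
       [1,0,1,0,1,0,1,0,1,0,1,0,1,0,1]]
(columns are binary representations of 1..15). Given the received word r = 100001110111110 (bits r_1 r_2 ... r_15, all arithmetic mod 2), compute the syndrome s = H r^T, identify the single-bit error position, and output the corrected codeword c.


s = (0, 1, 1, 0)^T, error position = 6, corrected codeword c = 100000110111110

Compute s = H r^T mod 2 one row at a time:
  s_1 = 1 + 0 + 1 + 1 + 1 + 1 + 1 + 0 = 6 ≡ 0 (mod 2).
  s_2 = 0 + 0 + 1 + 1 + 1 + 1 + 1 + 0 = 5 ≡ 1 (mod 2).
  s_3 = 0 + 0 + 1 + 1 + 1 + 1 + 1 + 0 = 5 ≡ 1 (mod 2).
  s_4 = 1 + 0 + 0 + 1 + 0 + 1 + 1 + 0 = 4 ≡ 0 (mod 2).
s = (0, 1, 1, 0)^T — this equals column 6 of H (binary 0110), so error is at position 6.
Correct: flip bit 6 of r = 100001110111110 to get c = 100000110111110.


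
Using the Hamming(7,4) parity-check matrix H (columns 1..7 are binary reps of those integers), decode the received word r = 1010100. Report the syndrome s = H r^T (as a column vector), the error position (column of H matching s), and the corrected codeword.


s = (1, 1, 1)^T, error position = 7, corrected codeword c = 1010101

Compute s = H r^T mod 2 one row at a time:
  s_1 = 0 + 1 + 0 + 0 = 1 ≡ 1 (mod 2).
  s_2 = 0 + 1 + 0 + 0 = 1 ≡ 1 (mod 2).
  s_3 = 1 + 1 + 1 + 0 = 3 ≡ 1 (mod 2).
s = (1, 1, 1)^T — this equals column 7 of H (binary 111), so error is at position 7.
Correct: flip bit 7 of r = 1010100 to get c = 1010101.
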